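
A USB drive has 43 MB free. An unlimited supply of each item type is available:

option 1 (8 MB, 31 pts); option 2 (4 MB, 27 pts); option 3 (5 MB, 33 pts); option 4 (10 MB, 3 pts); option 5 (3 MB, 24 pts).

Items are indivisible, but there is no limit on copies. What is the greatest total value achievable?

339 pts

Best value-per-unit is option 5 at 24/3; filling with it alone gives 14×24 = 336.
Optimal mix: 1×option 2 + 13×option 5 → size 43, value 339.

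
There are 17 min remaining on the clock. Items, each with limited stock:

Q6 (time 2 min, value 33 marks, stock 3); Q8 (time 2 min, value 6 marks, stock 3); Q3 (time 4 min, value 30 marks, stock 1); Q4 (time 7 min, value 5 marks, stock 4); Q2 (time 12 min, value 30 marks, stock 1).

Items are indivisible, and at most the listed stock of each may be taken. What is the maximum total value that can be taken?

147 marks

Best selections within time 17 and stock limits:
- 3×Q6 + 3×Q8 + 1×Q3: time 16, value 147
- 3×Q6 + 2×Q8 + 1×Q3: time 14, value 141
- 3×Q6 + 1×Q8 + 1×Q3: time 12, value 135
Best: 147 marks.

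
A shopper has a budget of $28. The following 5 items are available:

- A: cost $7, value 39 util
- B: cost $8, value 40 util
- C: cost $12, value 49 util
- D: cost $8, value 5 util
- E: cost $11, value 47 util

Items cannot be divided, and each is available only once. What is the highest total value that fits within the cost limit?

128 util

Check high-value combinations within $28:
- A+B+C: cost 7+8+12=27, value 39+40+49=128
- A+B+E: cost 7+8+11=26, value 39+40+47=126
- C+E: cost 12+11=23, value 49+47=96
- B+C+D: cost 8+12+8=28, value 40+49+5=94
- A+C+D: cost 7+12+8=27, value 39+49+5=93
Best: 128 util.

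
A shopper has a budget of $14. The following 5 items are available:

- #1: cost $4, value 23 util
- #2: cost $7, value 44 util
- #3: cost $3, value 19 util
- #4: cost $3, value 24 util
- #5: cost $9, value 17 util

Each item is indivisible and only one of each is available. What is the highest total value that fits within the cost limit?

Check high-value combinations within $14:
- #1+#2+#4: cost 4+7+3=14, value 23+44+24=91
- #2+#3+#4: cost 7+3+3=13, value 44+19+24=87
- #1+#2+#3: cost 4+7+3=14, value 23+44+19=86
- #2+#4: cost 7+3=10, value 44+24=68
Best: 91 util.

91 util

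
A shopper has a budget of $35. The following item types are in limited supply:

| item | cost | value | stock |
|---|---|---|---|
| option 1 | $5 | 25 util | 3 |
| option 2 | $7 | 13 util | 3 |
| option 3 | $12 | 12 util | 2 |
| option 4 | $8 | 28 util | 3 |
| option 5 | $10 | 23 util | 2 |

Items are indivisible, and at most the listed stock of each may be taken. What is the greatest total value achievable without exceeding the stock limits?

Top feasible selections:
- 2×option 1 + 3×option 4: cost 34, value 134
- 3×option 1 + 2×option 4: cost 31, value 131
- 3×option 1 + 1×option 4 + 1×option 5: cost 33, value 126
Best: 134 util.

134 util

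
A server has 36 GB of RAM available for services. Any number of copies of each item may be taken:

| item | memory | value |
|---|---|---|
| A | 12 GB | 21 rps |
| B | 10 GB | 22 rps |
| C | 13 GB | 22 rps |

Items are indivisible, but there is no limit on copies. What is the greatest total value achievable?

Best value-per-unit is B at 22/10, and filling with it alone uses memory 3×10=30. No mix of the others beats 3×22 = 66.

66 rps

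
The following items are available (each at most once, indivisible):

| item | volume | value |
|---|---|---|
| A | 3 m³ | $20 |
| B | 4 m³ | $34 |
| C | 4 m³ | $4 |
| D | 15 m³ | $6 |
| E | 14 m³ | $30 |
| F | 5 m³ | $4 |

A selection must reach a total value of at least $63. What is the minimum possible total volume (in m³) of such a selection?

18

Subsets with value ≥ 63, sorted by total volume:
- B+E: volume 18, value 64
- A+B+E: volume 21, value 84
- B+C+E: volume 22, value 68
- B+E+F: volume 23, value 68
Minimum volume: 18 m³.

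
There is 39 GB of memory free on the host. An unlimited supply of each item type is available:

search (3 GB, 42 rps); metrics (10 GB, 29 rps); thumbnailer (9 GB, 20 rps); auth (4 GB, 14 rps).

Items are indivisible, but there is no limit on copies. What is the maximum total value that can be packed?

546 rps

Best value-per-unit is search at 42/3, and filling with it alone uses memory 13×3=39. No mix of the others beats 13×42 = 546.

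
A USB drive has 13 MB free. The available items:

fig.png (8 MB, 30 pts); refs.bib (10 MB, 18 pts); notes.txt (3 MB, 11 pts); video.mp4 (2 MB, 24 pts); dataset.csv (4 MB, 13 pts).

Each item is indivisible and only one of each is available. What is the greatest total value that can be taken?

This is a 0/1 knapsack; check combinations near the capacity.
- fig.png+notes.txt+video.mp4: size 8+3+2=13, value 30+11+24=65
- fig.png+video.mp4: size 8+2=10, value 30+24=54
- notes.txt+video.mp4+dataset.csv: size 3+2+4=9, value 11+24+13=48
- fig.png+dataset.csv: size 8+4=12, value 30+13=43
- refs.bib+video.mp4: size 10+2=12, value 18+24=42
Best: 65 pts.

65 pts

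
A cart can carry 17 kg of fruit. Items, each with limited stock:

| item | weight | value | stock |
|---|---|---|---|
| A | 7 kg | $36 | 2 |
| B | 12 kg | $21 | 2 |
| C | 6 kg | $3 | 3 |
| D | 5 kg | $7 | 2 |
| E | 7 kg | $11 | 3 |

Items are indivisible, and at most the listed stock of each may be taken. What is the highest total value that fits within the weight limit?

Top feasible selections:
- 2×A: weight 14, value 72
- 1×A + 2×D: weight 17, value 50
- 1×A + 1×E: weight 14, value 47
- 1×A + 1×D: weight 12, value 43
Best: $72.

$72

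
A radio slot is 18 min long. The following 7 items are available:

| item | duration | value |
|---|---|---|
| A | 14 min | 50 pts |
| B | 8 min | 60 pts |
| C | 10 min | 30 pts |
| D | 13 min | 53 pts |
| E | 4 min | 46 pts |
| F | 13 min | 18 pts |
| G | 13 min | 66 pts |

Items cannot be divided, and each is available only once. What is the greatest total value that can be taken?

112 pts

Check high-value combinations within 18 min:
- E+G: duration 4+13=17, value 46+66=112
- B+E: duration 8+4=12, value 60+46=106
- D+E: duration 13+4=17, value 53+46=99
- A+E: duration 14+4=18, value 50+46=96
- B+C: duration 8+10=18, value 60+30=90
Best: 112 pts.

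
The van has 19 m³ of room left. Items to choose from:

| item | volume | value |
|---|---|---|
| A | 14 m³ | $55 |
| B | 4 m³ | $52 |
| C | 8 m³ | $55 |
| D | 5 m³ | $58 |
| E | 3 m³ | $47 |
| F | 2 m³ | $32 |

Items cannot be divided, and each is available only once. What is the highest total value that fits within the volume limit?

$197

Check high-value combinations within 19 m³:
- B+C+D+F: volume 4+8+5+2=19, value 52+55+58+32=197
- C+D+E+F: volume 8+5+3+2=18, value 55+58+47+32=192
- B+D+E+F: volume 4+5+3+2=14, value 52+58+47+32=189
- B+C+E+F: volume 4+8+3+2=17, value 52+55+47+32=186
Best: $197.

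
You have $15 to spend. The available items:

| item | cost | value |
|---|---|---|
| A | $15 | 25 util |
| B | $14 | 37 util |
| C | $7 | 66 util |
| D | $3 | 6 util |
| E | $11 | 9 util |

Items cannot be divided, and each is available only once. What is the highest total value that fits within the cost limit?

This is a 0/1 knapsack; check combinations near the capacity.
- C+D: cost 7+3=10, value 66+6=72
- C: cost 7, value 66
- B: cost 14, value 37
- A: cost 15, value 25
Best: 72 util.

72 util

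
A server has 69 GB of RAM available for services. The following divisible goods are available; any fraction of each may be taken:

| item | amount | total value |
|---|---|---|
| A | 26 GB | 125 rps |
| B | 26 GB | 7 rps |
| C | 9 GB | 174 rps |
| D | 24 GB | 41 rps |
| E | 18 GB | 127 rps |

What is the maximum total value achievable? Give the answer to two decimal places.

453.33

Take in order of value per unit:
- C (174/9 per unit): all 9 → value 174, running total 174.00
- E (127/18 per unit): all 18 → value 127, running total 301.00
- A (125/26 per unit): all 26 → value 125, running total 426.00
- D (41/24 per unit): 16 of 24 → value 16×41/24 = 27.3333, running total 453.33
Total 453.33.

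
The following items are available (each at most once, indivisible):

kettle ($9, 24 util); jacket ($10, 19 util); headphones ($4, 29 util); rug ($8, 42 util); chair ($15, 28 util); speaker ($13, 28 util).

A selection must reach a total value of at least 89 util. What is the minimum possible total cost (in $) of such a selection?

Subsets with value ≥ 89, sorted by total cost:
- kettle+headphones+rug: cost 21, value 95
- jacket+headphones+rug: cost 22, value 90
- headphones+rug+speaker: cost 25, value 99
Minimum cost: 21 $.

21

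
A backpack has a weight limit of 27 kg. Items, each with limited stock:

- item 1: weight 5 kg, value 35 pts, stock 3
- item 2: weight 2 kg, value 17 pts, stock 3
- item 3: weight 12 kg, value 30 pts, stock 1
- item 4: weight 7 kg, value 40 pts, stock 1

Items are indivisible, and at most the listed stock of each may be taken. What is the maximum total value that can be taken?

179 pts

Best selections within weight 27 and stock limits:
- 3×item 1 + 2×item 2 + 1×item 4: weight 26, value 179
- 3×item 1 + 1×item 2 + 1×item 4: weight 24, value 162
Best: 179 pts.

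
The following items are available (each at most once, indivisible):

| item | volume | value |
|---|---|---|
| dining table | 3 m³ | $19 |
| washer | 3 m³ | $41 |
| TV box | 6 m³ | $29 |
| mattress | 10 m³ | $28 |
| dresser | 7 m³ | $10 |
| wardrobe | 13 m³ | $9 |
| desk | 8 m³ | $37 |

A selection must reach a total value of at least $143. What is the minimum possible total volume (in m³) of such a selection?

30

Subsets with value ≥ 143, sorted by total volume:
- dining table+washer+TV box+mattress+desk: volume 30, value 154
- washer+TV box+mattress+dresser+desk: volume 34, value 145
- dining table+washer+TV box+mattress+dresser+desk: volume 37, value 164
- dining table+washer+TV box+dresser+wardrobe+desk: volume 40, value 145
Minimum volume: 30 m³.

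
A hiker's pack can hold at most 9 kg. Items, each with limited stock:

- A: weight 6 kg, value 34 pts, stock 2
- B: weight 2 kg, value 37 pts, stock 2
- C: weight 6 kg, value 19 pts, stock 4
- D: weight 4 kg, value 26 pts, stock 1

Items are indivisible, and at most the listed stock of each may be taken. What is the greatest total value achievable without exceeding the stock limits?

100 pts

Top feasible selections:
- 2×B + 1×D: weight 8, value 100
- 2×B: weight 4, value 74
- 1×A + 1×B: weight 8, value 71
- 1×B + 1×D: weight 6, value 63
Best: 100 pts.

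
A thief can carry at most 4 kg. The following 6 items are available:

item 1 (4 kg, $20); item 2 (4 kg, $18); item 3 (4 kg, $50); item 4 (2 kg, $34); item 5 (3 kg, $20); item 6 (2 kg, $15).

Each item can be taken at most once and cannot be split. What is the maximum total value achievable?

$50

Check high-value combinations within 4 kg:
- item 3: weight 4, value 50
- item 4+item 6: weight 2+2=4, value 34+15=49
- item 4: weight 2, value 34
Best: $50.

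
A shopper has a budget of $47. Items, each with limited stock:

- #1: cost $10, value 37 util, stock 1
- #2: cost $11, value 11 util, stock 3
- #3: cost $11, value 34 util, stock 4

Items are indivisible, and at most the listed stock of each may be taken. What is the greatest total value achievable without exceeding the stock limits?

139 util

Best selections within cost 47 and stock limits:
- 1×#1 + 3×#3: cost 43, value 139
- 4×#3: cost 44, value 136
- 1×#1 + 1×#2 + 2×#3: cost 43, value 116
- 1×#2 + 3×#3: cost 44, value 113
Best: 139 util.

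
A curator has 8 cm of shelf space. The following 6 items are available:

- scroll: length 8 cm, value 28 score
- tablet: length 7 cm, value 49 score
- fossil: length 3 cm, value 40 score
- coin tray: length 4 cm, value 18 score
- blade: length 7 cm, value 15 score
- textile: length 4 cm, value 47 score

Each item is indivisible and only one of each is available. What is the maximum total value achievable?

87 score

Check high-value combinations within 8 cm:
- fossil+textile: length 3+4=7, value 40+47=87
- coin tray+textile: length 4+4=8, value 18+47=65
- fossil+coin tray: length 3+4=7, value 40+18=58
Best: 87 score.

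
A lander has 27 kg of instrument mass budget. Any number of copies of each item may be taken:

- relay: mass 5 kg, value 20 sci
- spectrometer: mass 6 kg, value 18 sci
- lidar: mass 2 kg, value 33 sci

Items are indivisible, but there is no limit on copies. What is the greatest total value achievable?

Best value-per-unit is lidar at 33/2, and filling with it alone uses mass 13×2=26. No mix of the others beats 13×33 = 429.

429 sci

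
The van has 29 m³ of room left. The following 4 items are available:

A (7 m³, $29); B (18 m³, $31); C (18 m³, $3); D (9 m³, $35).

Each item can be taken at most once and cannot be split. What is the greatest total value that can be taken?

Check high-value combinations within 29 m³:
- B+D: volume 18+9=27, value 31+35=66
- A+D: volume 7+9=16, value 29+35=64
- A+B: volume 7+18=25, value 29+31=60
- C+D: volume 18+9=27, value 3+35=38
- D: volume 9, value 35
Best: $66.

$66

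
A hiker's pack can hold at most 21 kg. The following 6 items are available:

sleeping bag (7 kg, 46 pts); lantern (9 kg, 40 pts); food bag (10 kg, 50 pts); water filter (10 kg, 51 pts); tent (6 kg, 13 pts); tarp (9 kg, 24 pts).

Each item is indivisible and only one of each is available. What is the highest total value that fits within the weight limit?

101 pts

Check high-value combinations within 21 kg:
- food bag+water filter: weight 10+10=20, value 50+51=101
- sleeping bag+water filter: weight 7+10=17, value 46+51=97
- sleeping bag+food bag: weight 7+10=17, value 46+50=96
- lantern+water filter: weight 9+10=19, value 40+51=91
Best: 101 pts.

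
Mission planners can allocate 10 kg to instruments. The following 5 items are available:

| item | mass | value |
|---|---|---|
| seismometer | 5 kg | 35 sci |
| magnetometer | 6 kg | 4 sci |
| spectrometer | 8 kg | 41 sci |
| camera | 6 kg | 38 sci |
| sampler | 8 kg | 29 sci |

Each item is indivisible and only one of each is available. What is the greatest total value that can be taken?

This is a 0/1 knapsack; check combinations near the capacity.
- spectrometer: mass 8, value 41
- camera: mass 6, value 38
- seismometer: mass 5, value 35
Best: 41 sci.

41 sci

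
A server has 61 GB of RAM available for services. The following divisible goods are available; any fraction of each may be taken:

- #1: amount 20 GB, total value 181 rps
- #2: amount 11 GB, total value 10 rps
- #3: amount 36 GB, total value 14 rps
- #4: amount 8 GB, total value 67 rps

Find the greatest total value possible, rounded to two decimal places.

Take in order of value per unit:
- #1 (181/20 per unit): all 20 → value 181, running total 181.00
- #4 (67/8 per unit): all 8 → value 67, running total 248.00
- #2 (10/11 per unit): all 11 → value 10, running total 258.00
- #3 (14/36 per unit): 22 of 36 → value 22×14/36 = 8.5556, running total 266.56
Total 266.56.

266.56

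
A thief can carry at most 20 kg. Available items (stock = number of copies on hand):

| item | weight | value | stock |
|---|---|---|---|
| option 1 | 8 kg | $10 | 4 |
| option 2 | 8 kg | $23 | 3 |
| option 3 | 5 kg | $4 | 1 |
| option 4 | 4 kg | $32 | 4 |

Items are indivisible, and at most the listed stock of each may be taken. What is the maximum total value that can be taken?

Best selections within weight 20 and stock limits:
- 4×option 4: weight 16, value 128
- 1×option 2 + 3×option 4: weight 20, value 119
- 1×option 1 + 3×option 4: weight 20, value 106
Best: $128.

$128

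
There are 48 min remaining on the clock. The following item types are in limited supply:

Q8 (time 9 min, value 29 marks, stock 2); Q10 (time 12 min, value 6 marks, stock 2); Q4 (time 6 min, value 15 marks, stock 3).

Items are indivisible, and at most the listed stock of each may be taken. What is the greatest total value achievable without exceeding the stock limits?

Best selections within time 48 and stock limits:
- 2×Q8 + 1×Q10 + 3×Q4: time 48, value 109
- 2×Q8 + 3×Q4: time 36, value 103
Best: 109 marks.

109 marks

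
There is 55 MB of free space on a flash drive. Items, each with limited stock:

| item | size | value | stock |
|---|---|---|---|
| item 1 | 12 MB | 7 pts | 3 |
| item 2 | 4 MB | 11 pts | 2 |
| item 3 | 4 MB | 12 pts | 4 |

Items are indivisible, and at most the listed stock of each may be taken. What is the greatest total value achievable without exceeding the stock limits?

84 pts

Top feasible selections:
- 2×item 1 + 2×item 2 + 4×item 3: size 48, value 84
- 1×item 1 + 2×item 2 + 4×item 3: size 36, value 77
- 2×item 1 + 1×item 2 + 4×item 3: size 44, value 73
- 2×item 1 + 2×item 2 + 3×item 3: size 44, value 72
Best: 84 pts.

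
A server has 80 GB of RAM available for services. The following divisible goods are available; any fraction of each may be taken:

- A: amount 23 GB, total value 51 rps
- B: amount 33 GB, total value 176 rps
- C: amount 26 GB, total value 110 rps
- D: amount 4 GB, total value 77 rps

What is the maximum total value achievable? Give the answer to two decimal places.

400.70

Take in order of value per unit:
- D (77/4 per unit): all 4 → value 77, running total 77.00
- B (176/33 per unit): all 33 → value 176, running total 253.00
- C (110/26 per unit): all 26 → value 110, running total 363.00
- A (51/23 per unit): 17 of 23 → value 17×51/23 = 37.6957, running total 400.70
Total 400.70.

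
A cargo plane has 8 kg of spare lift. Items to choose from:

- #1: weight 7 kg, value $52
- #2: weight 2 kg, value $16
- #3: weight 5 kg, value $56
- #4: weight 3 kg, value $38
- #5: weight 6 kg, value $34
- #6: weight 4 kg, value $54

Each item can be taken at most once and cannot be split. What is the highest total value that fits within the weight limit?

This is a 0/1 knapsack; check combinations near the capacity.
- #3+#4: weight 5+3=8, value 56+38=94
- #4+#6: weight 3+4=7, value 38+54=92
- #2+#3: weight 2+5=7, value 16+56=72
Best: $94.

$94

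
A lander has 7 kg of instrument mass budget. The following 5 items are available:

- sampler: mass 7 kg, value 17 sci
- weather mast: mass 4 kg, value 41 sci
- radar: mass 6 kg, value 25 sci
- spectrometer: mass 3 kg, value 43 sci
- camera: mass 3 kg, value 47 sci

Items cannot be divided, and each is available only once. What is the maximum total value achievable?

90 sci

Check high-value combinations within 7 kg:
- spectrometer+camera: mass 3+3=6, value 43+47=90
- weather mast+camera: mass 4+3=7, value 41+47=88
- weather mast+spectrometer: mass 4+3=7, value 41+43=84
- camera: mass 3, value 47
Best: 90 sci.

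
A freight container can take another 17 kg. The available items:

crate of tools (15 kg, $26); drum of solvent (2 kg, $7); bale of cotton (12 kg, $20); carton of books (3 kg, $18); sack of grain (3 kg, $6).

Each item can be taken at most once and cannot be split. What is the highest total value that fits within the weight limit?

$45

Check high-value combinations within 17 kg:
- drum of solvent+bale of cotton+carton of books: weight 2+12+3=17, value 7+20+18=45
- bale of cotton+carton of books: weight 12+3=15, value 20+18=38
- crate of tools+drum of solvent: weight 15+2=17, value 26+7=33
Best: $45.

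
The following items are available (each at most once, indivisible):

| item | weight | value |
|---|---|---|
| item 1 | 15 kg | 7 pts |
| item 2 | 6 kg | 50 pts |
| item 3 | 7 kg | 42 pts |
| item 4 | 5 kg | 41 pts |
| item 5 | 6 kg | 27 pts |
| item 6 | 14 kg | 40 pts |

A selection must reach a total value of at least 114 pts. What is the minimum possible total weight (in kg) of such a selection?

17

Subsets with value ≥ 114, sorted by total weight:
- item 2+item 4+item 5: weight 17, value 118
- item 2+item 3+item 4: weight 18, value 133
- item 2+item 3+item 5: weight 19, value 119
Minimum weight: 17 kg.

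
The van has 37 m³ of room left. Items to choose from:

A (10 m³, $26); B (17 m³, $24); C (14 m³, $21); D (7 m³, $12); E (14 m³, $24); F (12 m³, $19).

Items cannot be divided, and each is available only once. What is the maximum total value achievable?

Check high-value combinations within 37 m³:
- A+E+F: volume 10+14+12=36, value 26+24+19=69
- A+C+F: volume 10+14+12=36, value 26+21+19=66
- A+D+E: volume 10+7+14=31, value 26+12+24=62
Best: $69.

$69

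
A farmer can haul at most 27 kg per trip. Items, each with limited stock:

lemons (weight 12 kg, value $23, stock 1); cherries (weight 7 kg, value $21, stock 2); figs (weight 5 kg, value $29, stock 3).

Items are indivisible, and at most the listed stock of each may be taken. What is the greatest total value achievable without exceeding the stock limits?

Top feasible selections:
- 1×lemons + 3×figs: weight 27, value 110
- 1×cherries + 3×figs: weight 22, value 108
Best: $110.

$110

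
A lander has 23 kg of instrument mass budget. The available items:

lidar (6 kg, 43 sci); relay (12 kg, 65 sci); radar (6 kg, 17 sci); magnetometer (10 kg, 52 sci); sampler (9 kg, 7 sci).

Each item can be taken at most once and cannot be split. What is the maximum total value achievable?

117 sci

Check high-value combinations within 23 kg:
- relay+magnetometer: mass 12+10=22, value 65+52=117
- lidar+radar+magnetometer: mass 6+6+10=22, value 43+17+52=112
- lidar+relay: mass 6+12=18, value 43+65=108
- lidar+magnetometer: mass 6+10=16, value 43+52=95
- relay+radar: mass 12+6=18, value 65+17=82
Best: 117 sci.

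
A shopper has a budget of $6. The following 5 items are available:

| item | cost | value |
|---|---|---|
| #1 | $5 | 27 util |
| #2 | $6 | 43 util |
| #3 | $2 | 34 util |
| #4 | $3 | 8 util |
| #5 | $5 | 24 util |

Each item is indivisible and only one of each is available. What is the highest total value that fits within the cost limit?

Check high-value combinations within $6:
- #2: cost 6, value 43
- #3+#4: cost 2+3=5, value 34+8=42
- #3: cost 2, value 34
- #1: cost 5, value 27
- #5: cost 5, value 24
Best: 43 util.

43 util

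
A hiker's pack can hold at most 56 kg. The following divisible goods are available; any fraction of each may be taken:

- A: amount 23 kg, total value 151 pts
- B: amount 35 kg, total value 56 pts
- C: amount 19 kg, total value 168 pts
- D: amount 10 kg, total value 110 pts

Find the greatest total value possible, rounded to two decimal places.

Take in order of value per unit:
- D (110/10 per unit): all 10 → value 110, running total 110.00
- C (168/19 per unit): all 19 → value 168, running total 278.00
- A (151/23 per unit): all 23 → value 151, running total 429.00
- B (56/35 per unit): 4 of 35 → value 4×56/35 = 6.4000, running total 435.40
Total 435.40.

435.40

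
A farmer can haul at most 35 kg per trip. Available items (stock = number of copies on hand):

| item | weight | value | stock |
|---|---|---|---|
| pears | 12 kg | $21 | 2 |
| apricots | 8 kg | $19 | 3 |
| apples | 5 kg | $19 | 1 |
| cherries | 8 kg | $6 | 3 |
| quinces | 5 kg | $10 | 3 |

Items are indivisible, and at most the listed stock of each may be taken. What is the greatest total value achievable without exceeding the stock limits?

Top feasible selections:
- 3×apricots + 1×apples + 1×quinces: weight 34, value 86
- 1×pears + 1×apricots + 1×apples + 2×quinces: weight 35, value 79
- 1×pears + 2×apricots + 1×apples: weight 33, value 78
- 2×apricots + 1×apples + 2×quinces: weight 31, value 77
Best: $86.

$86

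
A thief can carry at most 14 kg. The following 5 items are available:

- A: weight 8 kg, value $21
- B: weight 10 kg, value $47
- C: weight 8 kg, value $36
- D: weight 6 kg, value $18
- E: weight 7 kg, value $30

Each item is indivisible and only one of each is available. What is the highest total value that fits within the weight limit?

$54

Check high-value combinations within 14 kg:
- C+D: weight 8+6=14, value 36+18=54
- D+E: weight 6+7=13, value 18+30=48
- B: weight 10, value 47
- A+D: weight 8+6=14, value 21+18=39
- C: weight 8, value 36
Best: $54.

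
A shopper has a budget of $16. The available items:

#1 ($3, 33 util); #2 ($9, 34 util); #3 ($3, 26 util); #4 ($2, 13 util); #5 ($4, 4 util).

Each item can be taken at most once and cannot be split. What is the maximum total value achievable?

93 util

Check high-value combinations within $16:
- #1+#2+#3: cost 3+9+3=15, value 33+34+26=93
- #1+#2+#4: cost 3+9+2=14, value 33+34+13=80
- #1+#3+#4+#5: cost 3+3+2+4=12, value 33+26+13+4=76
- #2+#3+#4: cost 9+3+2=14, value 34+26+13=73
Best: 93 util.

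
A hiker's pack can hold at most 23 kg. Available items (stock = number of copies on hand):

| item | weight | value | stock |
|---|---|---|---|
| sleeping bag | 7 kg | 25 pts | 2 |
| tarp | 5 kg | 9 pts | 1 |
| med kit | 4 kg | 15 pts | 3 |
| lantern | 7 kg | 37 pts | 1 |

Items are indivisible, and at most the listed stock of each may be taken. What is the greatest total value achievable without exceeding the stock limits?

92 pts

Top feasible selections:
- 1×sleeping bag + 2×med kit + 1×lantern: weight 22, value 92
- 2×sleeping bag + 1×lantern: weight 21, value 87
- 1×sleeping bag + 1×tarp + 1×med kit + 1×lantern: weight 23, value 86
Best: 92 pts.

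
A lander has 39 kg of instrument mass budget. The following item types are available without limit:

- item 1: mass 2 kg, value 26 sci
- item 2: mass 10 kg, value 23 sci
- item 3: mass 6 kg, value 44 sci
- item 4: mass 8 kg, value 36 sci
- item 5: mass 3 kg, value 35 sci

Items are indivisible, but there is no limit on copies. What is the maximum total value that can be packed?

503 sci

Best value-per-unit is item 1 at 26/2; filling with it alone gives 19×26 = 494.
Optimal mix: 18×item 1 + 1×item 5 → mass 39, value 503.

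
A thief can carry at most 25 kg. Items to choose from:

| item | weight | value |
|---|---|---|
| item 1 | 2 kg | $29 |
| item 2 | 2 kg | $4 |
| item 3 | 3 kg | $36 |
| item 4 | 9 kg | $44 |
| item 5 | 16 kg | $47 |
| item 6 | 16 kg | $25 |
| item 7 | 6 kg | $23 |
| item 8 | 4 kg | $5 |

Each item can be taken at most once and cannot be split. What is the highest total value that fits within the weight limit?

$137

Check high-value combinations within 25 kg:
- item 1+item 3+item 4+item 7+item 8: weight 2+3+9+6+4=24, value 29+36+44+23+5=137
- item 1+item 2+item 3+item 4+item 7: weight 2+2+3+9+6=22, value 29+4+36+44+23=136
- item 1+item 3+item 4+item 7: weight 2+3+9+6=20, value 29+36+44+23=132
- item 1+item 2+item 3+item 4+item 8: weight 2+2+3+9+4=20, value 29+4+36+44+5=118
Best: $137.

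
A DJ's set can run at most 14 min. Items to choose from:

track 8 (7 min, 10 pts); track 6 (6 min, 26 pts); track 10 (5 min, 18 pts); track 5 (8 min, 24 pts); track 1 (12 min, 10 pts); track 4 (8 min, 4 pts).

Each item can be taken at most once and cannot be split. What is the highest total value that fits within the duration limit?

Check high-value combinations within 14 min:
- track 6+track 5: duration 6+8=14, value 26+24=50
- track 6+track 10: duration 6+5=11, value 26+18=44
- track 10+track 5: duration 5+8=13, value 18+24=42
- track 8+track 6: duration 7+6=13, value 10+26=36
- track 6+track 4: duration 6+8=14, value 26+4=30
Best: 50 pts.

50 pts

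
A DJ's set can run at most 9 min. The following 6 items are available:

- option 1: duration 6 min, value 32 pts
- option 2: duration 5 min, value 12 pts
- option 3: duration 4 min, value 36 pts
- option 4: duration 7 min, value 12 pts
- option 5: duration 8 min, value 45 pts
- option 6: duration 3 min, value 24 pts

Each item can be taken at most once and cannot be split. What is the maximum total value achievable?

Check high-value combinations within 9 min:
- option 3+option 6: duration 4+3=7, value 36+24=60
- option 1+option 6: duration 6+3=9, value 32+24=56
- option 2+option 3: duration 5+4=9, value 12+36=48
Best: 60 pts.

60 pts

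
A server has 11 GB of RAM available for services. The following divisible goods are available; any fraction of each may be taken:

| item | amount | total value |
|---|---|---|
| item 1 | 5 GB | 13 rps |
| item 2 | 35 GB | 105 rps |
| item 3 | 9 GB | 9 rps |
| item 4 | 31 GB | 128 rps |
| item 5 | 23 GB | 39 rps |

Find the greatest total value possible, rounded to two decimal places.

45.42

Take in order of value per unit:
- item 4 (128/31 per unit): 11 of 31 → value 11×128/31 = 45.4194, running total 45.42
Total 45.42.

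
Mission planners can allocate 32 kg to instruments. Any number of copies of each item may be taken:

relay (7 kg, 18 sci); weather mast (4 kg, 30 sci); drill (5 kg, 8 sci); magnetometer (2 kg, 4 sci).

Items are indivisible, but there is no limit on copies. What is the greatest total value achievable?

Best value-per-unit is weather mast at 30/4, and filling with it alone uses mass 8×4=32. No mix of the others beats 8×30 = 240.

240 sci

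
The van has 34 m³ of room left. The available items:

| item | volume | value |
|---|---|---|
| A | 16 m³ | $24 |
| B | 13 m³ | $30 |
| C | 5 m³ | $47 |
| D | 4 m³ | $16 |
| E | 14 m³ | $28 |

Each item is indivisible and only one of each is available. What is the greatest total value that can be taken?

Check high-value combinations within 34 m³:
- B+C+E: volume 13+5+14=32, value 30+47+28=105
- A+B+C: volume 16+13+5=34, value 24+30+47=101
- B+C+D: volume 13+5+4=22, value 30+47+16=93
- C+D+E: volume 5+4+14=23, value 47+16+28=91
Best: $105.

$105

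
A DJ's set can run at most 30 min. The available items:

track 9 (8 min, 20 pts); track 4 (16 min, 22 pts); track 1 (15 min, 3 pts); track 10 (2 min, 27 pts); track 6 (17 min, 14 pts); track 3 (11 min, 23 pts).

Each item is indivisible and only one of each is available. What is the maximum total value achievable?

Check high-value combinations within 30 min:
- track 4+track 10+track 3: duration 16+2+11=29, value 22+27+23=72
- track 9+track 10+track 3: duration 8+2+11=21, value 20+27+23=70
- track 9+track 4+track 10: duration 8+16+2=26, value 20+22+27=69
- track 10+track 6+track 3: duration 2+17+11=30, value 27+14+23=64
- track 9+track 10+track 6: duration 8+2+17=27, value 20+27+14=61
Best: 72 pts.

72 pts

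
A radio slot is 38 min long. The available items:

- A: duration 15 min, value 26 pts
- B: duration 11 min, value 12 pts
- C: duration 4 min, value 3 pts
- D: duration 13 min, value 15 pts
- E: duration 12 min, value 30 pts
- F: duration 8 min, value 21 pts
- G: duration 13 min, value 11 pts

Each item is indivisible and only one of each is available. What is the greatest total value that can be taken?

Check high-value combinations within 38 min:
- A+E+F: duration 15+12+8=35, value 26+30+21=77
- C+D+E+F: duration 4+13+12+8=37, value 3+15+30+21=69
- A+B+E: duration 15+11+12=38, value 26+12+30=68
- D+E+F: duration 13+12+8=33, value 15+30+21=66
- B+C+E+F: duration 11+4+12+8=35, value 12+3+30+21=66
Best: 77 pts.

77 pts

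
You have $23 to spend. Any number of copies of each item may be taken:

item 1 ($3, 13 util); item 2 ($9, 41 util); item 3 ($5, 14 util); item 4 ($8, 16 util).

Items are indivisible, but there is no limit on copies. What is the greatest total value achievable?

Best value-per-unit is item 2 at 41/9; filling with it alone gives 2×41 = 82.
Optimal mix: 2×item 2 + 1×item 3 → cost 23, value 96.

96 util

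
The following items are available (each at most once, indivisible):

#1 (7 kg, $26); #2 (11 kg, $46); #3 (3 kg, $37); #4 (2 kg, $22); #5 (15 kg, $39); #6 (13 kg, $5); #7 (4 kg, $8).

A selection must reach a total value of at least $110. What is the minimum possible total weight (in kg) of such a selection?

20

Subsets with value ≥ 110, sorted by total weight:
- #2+#3+#4+#7: weight 20, value 113
- #1+#2+#3+#4: weight 23, value 131
- #1+#2+#3+#7: weight 25, value 117
Minimum weight: 20 kg.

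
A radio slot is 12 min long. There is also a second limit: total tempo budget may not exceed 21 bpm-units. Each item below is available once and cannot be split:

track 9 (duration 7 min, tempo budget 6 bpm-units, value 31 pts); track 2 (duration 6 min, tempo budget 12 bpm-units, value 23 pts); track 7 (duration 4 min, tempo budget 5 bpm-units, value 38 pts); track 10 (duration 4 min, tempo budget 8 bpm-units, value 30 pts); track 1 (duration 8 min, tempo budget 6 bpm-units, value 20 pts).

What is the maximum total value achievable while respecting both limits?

69 pts

Feasible sets respecting both limits:
- track 9+track 7: duration 11, tempo budget 11, value 69
- track 7+track 10: duration 8, tempo budget 13, value 68
- track 2+track 7: duration 10, tempo budget 17, value 61
- track 9+track 10: duration 11, tempo budget 14, value 61
Best: 69 pts.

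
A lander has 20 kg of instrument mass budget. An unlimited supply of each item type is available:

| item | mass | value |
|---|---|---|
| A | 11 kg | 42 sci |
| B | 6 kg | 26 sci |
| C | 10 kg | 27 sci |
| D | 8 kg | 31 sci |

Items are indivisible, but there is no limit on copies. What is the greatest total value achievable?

83 sci

Best value-per-unit is B at 26/6; filling with it alone gives 3×26 = 78.
Optimal mix: 2×B + 1×D → mass 20, value 83.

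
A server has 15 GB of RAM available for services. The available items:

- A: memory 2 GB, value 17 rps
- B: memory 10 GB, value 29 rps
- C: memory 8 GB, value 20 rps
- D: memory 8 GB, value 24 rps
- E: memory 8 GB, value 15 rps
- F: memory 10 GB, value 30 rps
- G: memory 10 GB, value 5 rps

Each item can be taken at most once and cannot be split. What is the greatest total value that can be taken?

47 rps

Check high-value combinations within 15 GB:
- A+F: memory 2+10=12, value 17+30=47
- A+B: memory 2+10=12, value 17+29=46
- A+D: memory 2+8=10, value 17+24=41
Best: 47 rps.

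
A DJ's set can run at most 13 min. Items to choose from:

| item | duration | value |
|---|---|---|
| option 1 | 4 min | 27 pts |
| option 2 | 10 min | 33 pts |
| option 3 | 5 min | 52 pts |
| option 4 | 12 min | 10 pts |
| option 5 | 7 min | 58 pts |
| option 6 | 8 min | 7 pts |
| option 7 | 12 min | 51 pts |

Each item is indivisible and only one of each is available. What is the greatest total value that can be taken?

110 pts

Check high-value combinations within 13 min:
- option 3+option 5: duration 5+7=12, value 52+58=110
- option 1+option 5: duration 4+7=11, value 27+58=85
- option 1+option 3: duration 4+5=9, value 27+52=79
- option 3+option 6: duration 5+8=13, value 52+7=59
- option 5: duration 7, value 58
Best: 110 pts.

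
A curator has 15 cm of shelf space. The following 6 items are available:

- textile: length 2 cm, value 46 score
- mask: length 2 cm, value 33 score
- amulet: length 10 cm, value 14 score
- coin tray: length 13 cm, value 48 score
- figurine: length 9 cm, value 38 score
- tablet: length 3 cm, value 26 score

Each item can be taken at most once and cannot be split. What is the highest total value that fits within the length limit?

Check high-value combinations within 15 cm:
- textile+mask+figurine: length 2+2+9=13, value 46+33+38=117
- textile+figurine+tablet: length 2+9+3=14, value 46+38+26=110
- textile+mask+tablet: length 2+2+3=7, value 46+33+26=105
- mask+figurine+tablet: length 2+9+3=14, value 33+38+26=97
- textile+coin tray: length 2+13=15, value 46+48=94
Best: 117 score.

117 score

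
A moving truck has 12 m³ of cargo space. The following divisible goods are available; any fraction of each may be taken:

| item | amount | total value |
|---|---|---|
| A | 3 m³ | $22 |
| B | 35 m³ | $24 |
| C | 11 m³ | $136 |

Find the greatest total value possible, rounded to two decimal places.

Take in order of value per unit:
- C (136/11 per unit): all 11 → value 136, running total 136.00
- A (22/3 per unit): 1 of 3 → value 1×22/3 = 7.3333, running total 143.33
Total 143.33.

143.33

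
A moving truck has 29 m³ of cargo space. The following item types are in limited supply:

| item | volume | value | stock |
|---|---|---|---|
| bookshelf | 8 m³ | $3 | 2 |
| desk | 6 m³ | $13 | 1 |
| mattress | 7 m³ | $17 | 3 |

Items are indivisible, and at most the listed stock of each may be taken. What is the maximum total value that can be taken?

$64

Best selections within volume 29 and stock limits:
- 1×desk + 3×mattress: volume 27, value 64
- 1×bookshelf + 3×mattress: volume 29, value 54
Best: $64.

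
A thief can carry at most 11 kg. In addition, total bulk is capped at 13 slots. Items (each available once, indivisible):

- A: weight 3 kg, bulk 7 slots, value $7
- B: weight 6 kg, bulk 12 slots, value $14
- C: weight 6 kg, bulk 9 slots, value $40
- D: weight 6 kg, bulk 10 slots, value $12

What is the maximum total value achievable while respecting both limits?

Feasible sets respecting both limits:
- C: weight 6, bulk 9, value 40
- B: weight 6, bulk 12, value 14
- D: weight 6, bulk 10, value 12
- A: weight 3, bulk 7, value 7
Best: $40.

$40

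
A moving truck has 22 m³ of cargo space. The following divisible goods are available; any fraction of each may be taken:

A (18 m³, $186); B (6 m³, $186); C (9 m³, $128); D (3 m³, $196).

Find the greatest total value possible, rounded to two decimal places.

551.33

Take in order of value per unit:
- D (196/3 per unit): all 3 → value 196, running total 196.00
- B (186/6 per unit): all 6 → value 186, running total 382.00
- C (128/9 per unit): all 9 → value 128, running total 510.00
- A (186/18 per unit): 4 of 18 → value 4×186/18 = 41.3333, running total 551.33
Total 551.33.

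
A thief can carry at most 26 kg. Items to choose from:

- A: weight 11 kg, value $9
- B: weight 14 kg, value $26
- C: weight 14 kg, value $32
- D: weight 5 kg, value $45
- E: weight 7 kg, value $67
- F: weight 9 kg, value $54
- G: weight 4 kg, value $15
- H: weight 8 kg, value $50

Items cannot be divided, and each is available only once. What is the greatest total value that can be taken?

Check high-value combinations within 26 kg:
- D+E+F+G: weight 5+7+9+4=25, value 45+67+54+15=181
- D+E+G+H: weight 5+7+4+8=24, value 45+67+15+50=177
- E+F+H: weight 7+9+8=24, value 67+54+50=171
- D+E+F: weight 5+7+9=21, value 45+67+54=166
- D+F+G+H: weight 5+9+4+8=26, value 45+54+15+50=164
Best: $181.

$181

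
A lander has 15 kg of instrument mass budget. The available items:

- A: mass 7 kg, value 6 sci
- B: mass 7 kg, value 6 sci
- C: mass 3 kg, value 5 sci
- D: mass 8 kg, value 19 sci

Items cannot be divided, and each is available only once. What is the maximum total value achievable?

This is a 0/1 knapsack; check combinations near the capacity.
- A+D: mass 7+8=15, value 6+19=25
- B+D: mass 7+8=15, value 6+19=25
- C+D: mass 3+8=11, value 5+19=24
- D: mass 8, value 19
- A+B: mass 7+7=14, value 6+6=12
Best: 25 sci.

25 sci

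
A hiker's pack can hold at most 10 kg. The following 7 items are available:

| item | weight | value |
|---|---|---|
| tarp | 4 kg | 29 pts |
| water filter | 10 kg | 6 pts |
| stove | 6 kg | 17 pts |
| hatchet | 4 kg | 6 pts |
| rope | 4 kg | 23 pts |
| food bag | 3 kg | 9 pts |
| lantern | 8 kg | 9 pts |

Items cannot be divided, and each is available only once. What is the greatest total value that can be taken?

Check high-value combinations within 10 kg:
- tarp+rope: weight 4+4=8, value 29+23=52
- tarp+stove: weight 4+6=10, value 29+17=46
- stove+rope: weight 6+4=10, value 17+23=40
- tarp+food bag: weight 4+3=7, value 29+9=38
- tarp+hatchet: weight 4+4=8, value 29+6=35
Best: 52 pts.

52 pts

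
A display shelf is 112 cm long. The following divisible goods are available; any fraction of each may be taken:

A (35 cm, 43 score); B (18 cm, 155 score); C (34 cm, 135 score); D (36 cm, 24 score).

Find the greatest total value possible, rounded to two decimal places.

349.67

Take in order of value per unit:
- B (155/18 per unit): all 18 → value 155, running total 155.00
- C (135/34 per unit): all 34 → value 135, running total 290.00
- A (43/35 per unit): all 35 → value 43, running total 333.00
- D (24/36 per unit): 25 of 36 → value 25×24/36 = 16.6667, running total 349.67
Total 349.67.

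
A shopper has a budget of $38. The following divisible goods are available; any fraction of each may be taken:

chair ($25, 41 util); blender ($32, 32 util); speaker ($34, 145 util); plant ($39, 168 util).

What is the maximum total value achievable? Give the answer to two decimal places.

Take in order of value per unit:
- plant (168/39 per unit): 38 of 39 → value 38×168/39 = 163.6923, running total 163.69
Total 163.69.

163.69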